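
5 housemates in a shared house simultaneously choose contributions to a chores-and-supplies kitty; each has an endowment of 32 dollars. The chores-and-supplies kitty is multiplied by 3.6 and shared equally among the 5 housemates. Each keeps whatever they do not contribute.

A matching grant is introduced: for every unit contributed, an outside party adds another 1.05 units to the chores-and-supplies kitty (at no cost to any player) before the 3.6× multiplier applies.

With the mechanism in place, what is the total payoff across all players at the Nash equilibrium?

1180.80 dollars

Under the mechanism each unit contributed yields 3.6 × 2.05 / 5 = 1.4760 back to its contributor per unit of net cost, which exceeds 1, making full contribution the dominant choice for everyone.
So the Nash equilibrium is full contribution by all 5; the group earns 3.6 × 2.05 × 160 = 1180.80.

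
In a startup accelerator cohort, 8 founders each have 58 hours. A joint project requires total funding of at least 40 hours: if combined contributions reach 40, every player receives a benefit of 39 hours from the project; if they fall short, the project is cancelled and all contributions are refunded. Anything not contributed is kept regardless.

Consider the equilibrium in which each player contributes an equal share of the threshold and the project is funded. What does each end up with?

Equal share of the threshold: 40/8 = 5.
At this profile no one gains by cutting their contribution: any cut drops the total below 40, the project is cancelled, contributions are refunded, and the deviator ends with 58, which is less than 58 − 5 + 39 = 92. Contributing more than 5 just wastes the excess. So contributing exactly 5 is a best response.
Each player's payoff: 58 − 5 + 39 = 92.

92 hours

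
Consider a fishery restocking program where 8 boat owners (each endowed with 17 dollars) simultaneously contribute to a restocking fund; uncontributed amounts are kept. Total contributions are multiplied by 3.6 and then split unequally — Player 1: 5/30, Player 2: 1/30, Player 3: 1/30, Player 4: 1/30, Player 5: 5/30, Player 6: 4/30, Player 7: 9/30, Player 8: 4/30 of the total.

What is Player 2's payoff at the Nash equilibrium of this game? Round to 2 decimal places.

Player j's private return per contributed unit is 3.6 × (j's share). Contributing is weakly dominant for j when that share is at least 1/3.6 = 0.2778, and contributing 0 is dominant otherwise.
The only share above 0.2778 is Player 7's 9/30, contributing 17; the remaining 7 contribute 0. Total contributed: 17.
Player 2 keeps 17 and receives 3.6 × 17 × 1/30 = 2.04 from the restocking fund, for a payoff of 19.04.

19.04 dollars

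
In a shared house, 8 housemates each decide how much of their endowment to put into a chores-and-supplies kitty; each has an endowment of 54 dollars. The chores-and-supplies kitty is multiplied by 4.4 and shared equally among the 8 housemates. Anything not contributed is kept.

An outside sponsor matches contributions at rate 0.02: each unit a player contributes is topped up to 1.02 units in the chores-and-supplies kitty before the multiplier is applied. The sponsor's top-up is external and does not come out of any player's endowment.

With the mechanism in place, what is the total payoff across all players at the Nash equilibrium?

The effective private return is 4.4 × 1.02 / 8 = 0.5610, which is still under 1, so the mechanism doesn't change anyone's dominant strategy: zero contribution.
Everyone keeps their endowment and the group total is 8 × 54 = 432.

432.00 dollars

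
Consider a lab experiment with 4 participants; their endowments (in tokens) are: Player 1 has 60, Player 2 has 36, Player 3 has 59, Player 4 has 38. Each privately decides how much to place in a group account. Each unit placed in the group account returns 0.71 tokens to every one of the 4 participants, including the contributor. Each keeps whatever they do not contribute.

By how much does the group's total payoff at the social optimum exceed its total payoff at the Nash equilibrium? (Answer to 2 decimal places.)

355.12 tokens

The private return per contributed unit is 0.71 < 1 for everyone, so the Nash equilibrium is zero contribution and the group total is Σ E_j = 60 + 36 + 59 + 38 = 193.
Each contributed unit returns 2.840 to the group, so the social optimum is full contribution by everyone: group total = 2.840 × 193 = 548.12.
Efficiency loss = (2.840 − 1) × 193 = 355.12.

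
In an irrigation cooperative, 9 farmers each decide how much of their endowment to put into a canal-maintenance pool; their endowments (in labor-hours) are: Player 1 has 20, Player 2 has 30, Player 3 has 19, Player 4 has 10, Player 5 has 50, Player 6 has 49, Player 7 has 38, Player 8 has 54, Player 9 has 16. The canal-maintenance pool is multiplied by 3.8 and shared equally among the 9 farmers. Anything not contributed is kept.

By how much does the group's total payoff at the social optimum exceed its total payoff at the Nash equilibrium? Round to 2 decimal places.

The private return per contributed unit is 3.8/9 = 0.4222 < 1 for every player regardless of endowment, so the Nash equilibrium is zero contribution and the group total is Σ E_j = 20 + 30 + 19 + 10 + 50 + 49 + 38 + 54 + 16 = 286.
Each contributed unit returns 3.800 to the group, so the social optimum is full contribution by everyone: group total = 3.800 × 286 = 1086.80.
Efficiency loss = (3.800 − 1) × 286 = 800.80.

800.80 labor-hours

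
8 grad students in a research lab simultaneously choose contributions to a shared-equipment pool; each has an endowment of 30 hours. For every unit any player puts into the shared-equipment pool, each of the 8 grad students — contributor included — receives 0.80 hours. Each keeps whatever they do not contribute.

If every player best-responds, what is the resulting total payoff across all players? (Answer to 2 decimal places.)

The private return per contributed unit is 0.80 < 1, so contributing 0 is dominant for every player. At the Nash equilibrium everyone keeps their 30, and the group total is 8 × 30 = 240.

240.00 hours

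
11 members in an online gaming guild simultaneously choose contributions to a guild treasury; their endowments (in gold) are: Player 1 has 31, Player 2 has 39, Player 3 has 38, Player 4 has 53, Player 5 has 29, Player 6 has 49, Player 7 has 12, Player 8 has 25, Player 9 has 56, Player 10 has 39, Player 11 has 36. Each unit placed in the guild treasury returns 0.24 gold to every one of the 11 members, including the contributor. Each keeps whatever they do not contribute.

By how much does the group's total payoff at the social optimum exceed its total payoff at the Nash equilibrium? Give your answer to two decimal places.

667.48 gold

The private return per contributed unit is 0.24 < 1 for everyone, so the Nash equilibrium is zero contribution and the group total is Σ E_j = 31 + 39 + 38 + 53 + 29 + 49 + 12 + 25 + 56 + 39 + 36 = 407.
Each contributed unit returns 2.640 to the group, so the social optimum is full contribution by everyone: group total = 2.640 × 407 = 1074.48.
Efficiency loss = (2.640 − 1) × 407 = 667.48.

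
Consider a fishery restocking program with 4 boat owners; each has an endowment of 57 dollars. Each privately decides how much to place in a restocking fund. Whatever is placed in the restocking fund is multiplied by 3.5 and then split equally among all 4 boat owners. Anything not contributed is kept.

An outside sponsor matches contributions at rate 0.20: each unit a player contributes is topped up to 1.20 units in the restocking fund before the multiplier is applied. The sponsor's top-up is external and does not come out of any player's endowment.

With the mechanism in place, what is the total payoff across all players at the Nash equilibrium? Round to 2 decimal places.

957.60 dollars

Under the mechanism each unit contributed yields 3.5 × 1.20 / 4 = 1.0500 back to its contributor per unit of net cost, which exceeds 1, making full contribution the dominant choice for everyone.
At the Nash equilibrium everyone contributes 57. Group total payoff = 3.5 × 1.20 × 228 = 957.60.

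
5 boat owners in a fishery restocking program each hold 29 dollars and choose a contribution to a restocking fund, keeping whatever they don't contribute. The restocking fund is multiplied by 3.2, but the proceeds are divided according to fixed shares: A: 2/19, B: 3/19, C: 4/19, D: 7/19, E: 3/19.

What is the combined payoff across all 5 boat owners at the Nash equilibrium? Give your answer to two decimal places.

208.80 dollars

For player j, contributing a unit is worthwhile iff 3.2 × (j's share) ≥ 1, i.e. iff j's share is at least 0.3125.
Only D (7/19) clears that bar, contributing 29; the remaining 4 contribute 0. Total contributed: 29.
The restocking fund pays out 3.2 × 29 = 92.80 in total (split across the unequal shares, but the aggregate is all that matters for the group sum).
The 4 free-riders keep 29 each, adding 116. Group total = 116 + 92.80 = 208.80.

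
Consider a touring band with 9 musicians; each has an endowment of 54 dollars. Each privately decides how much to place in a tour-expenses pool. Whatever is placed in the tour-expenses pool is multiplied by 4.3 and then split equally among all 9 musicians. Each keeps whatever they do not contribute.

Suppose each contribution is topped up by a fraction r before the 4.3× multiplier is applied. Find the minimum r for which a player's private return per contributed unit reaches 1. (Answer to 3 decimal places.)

With matching at rate r, one contributed unit becomes (1 + r) in the tour-expenses pool and returns 4.3 × (1 + r) / 9 to the contributor.
Setting this equal to 1: 1 + r = 9/4.3 = 2.0930.
So the minimum matching rate is r = 2.0930 − 1 = 1.093.

1.093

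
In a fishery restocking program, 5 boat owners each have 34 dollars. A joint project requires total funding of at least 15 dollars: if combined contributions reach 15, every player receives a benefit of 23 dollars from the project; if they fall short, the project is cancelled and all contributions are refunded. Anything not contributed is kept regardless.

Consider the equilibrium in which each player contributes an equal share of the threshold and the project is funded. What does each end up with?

54 dollars

Equal share of the threshold: 15/5 = 3.
At this profile no one gains by cutting their contribution: any cut drops the total below 15, the project is cancelled, contributions are refunded, and the deviator ends with 34, which is less than 34 − 3 + 23 = 54. Contributing more than 3 just wastes the excess. So contributing exactly 3 is a best response.
Each player's payoff: 34 − 3 + 23 = 54.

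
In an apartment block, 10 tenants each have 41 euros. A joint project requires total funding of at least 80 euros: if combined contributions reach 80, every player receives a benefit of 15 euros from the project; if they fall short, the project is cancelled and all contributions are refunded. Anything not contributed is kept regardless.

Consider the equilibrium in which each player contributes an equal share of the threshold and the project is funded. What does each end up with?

Equal share of the threshold: 80/10 = 8.
At this profile no one gains by cutting their contribution: any cut drops the total below 80, the project is cancelled, contributions are refunded, and the deviator ends with 41, which is less than 41 − 8 + 15 = 48. Contributing more than 8 just wastes the excess. So contributing exactly 8 is a best response.
Each player's payoff: 41 − 8 + 15 = 48.

48 euros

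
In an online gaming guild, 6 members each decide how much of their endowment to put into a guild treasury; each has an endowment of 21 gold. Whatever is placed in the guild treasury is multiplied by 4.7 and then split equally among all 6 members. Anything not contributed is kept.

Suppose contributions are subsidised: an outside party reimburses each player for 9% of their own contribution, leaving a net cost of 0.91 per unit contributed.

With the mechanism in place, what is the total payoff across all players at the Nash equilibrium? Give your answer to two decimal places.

126.00 gold

The effective private return is (4.7/6) / 0.91 = 0.8608, which is still under 1, so the mechanism doesn't change anyone's dominant strategy: zero contribution.
At the Nash equilibrium no one contributes; group total payoff = 6 × 21 = 126.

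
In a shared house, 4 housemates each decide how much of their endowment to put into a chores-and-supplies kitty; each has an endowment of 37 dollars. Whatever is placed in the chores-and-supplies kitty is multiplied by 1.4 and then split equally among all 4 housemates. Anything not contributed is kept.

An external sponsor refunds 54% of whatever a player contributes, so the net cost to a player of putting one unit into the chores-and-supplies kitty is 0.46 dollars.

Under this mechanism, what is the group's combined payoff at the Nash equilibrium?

148.00 dollars

The effective private return is (1.4/4) / 0.46 = 0.7609, which is still under 1, so the mechanism doesn't change anyone's dominant strategy: zero contribution.
At the Nash equilibrium no one contributes; group total payoff = 4 × 37 = 148.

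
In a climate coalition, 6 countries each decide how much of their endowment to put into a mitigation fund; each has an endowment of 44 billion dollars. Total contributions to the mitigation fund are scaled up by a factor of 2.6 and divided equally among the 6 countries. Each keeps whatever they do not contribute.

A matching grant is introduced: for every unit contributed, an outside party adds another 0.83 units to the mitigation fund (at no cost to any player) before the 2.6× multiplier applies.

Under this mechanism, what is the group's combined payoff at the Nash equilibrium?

With the mechanism, a contributed unit returns 2.6 × 1.83 / 6 = 0.7930 per unit of net cost — still below 1 — so contributing 0 remains dominant for every player.
At the Nash equilibrium no one contributes; group total payoff = 6 × 44 = 264.

264.00 billion dollars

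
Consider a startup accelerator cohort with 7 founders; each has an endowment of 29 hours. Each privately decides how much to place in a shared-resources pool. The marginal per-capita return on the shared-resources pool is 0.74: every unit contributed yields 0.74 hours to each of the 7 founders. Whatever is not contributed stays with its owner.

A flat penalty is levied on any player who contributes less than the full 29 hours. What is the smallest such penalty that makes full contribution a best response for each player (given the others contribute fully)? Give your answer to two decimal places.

Given the others contribute fully, the best deviation is to contribute 0 (any partial contribution still incurs the fine and gives up units whose private return 0.74 is below 1).
Deviating from 29 to 0 saves 29 hours but forfeits the deviator's share of the drop in the shared-resources pool: 0.74 × 29 = 21.46.
So the deviation gain is 29 − 21.46 = 7.54, and the fine must be at least 7.54 hours to wipe it out.

7.54 hours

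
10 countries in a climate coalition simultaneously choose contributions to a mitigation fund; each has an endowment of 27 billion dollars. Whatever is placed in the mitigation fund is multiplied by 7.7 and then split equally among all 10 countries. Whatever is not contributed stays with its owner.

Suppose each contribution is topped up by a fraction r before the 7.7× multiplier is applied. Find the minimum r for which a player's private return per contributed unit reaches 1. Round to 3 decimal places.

With matching at rate r, one contributed unit becomes (1 + r) in the mitigation fund and returns 7.7 × (1 + r) / 10 to the contributor.
Setting this equal to 1: 1 + r = 10/7.7 = 1.2987.
So the minimum matching rate is r = 1.2987 − 1 = 0.299.

0.299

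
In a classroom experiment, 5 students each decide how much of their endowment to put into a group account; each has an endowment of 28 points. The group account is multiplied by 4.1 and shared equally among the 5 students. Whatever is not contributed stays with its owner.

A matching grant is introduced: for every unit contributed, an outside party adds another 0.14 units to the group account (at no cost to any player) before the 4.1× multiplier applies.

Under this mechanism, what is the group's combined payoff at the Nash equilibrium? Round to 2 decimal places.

The effective private return is 4.1 × 1.14 / 5 = 0.9348, which is still under 1, so the mechanism doesn't change anyone's dominant strategy: zero contribution.
At the Nash equilibrium no one contributes; group total payoff = 5 × 28 = 140.

140.00 points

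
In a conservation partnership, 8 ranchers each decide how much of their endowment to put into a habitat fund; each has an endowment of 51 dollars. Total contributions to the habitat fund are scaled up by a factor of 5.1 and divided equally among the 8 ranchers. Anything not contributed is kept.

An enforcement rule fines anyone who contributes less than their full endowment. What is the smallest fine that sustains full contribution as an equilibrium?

18.49 dollars

Given the others contribute fully, the best deviation is to contribute 0 (any partial contribution still incurs the fine and gives up units whose private return 0.6375 is below 1).
Deviating from 51 to 0 saves 51 dollars but forfeits the deviator's share of the drop in the habitat fund: 5.1/8 × 51 = 32.51.
So the deviation gain is 51 − 32.51 = 18.49, and the fine must be at least 18.49 dollars to wipe it out.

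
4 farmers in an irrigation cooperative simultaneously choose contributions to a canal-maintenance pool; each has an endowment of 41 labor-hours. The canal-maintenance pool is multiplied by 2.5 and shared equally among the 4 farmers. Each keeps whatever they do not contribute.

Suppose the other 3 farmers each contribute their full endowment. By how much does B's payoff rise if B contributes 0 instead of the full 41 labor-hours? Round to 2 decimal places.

Switching from a contribution of 41 to 0 lets B keep an extra 41 labor-hours, but lowers the canal-maintenance pool by 41, which costs B their own share of that drop: 2.5/4 × 41 = 25.62.
Net gain = 41 − 25.62 = 15.38. The private return per contributed unit (0.6250) is below 1, so free-riding is indeed the best response regardless of what the others do.

15.38 labor-hours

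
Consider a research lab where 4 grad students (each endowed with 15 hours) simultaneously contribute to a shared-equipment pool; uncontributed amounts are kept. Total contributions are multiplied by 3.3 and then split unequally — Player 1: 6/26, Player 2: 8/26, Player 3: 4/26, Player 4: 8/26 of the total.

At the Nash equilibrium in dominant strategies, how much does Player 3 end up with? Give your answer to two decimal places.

Each unit j contributes comes back to j as 3.3 × (j's share), so j prefers to contribute only if that share exceeds 1/3.3 = 0.3030; otherwise keeping the unit dominates.
Player 2 and Player 4 are above the threshold, contributing 15 each; the remaining 2 contribute 0. Total contributed: 30.
Player 3 keeps 15 and receives 3.3 × 30 × 4/26 = 15.23 from the shared-equipment pool, for a payoff of 30.23.

30.23 hours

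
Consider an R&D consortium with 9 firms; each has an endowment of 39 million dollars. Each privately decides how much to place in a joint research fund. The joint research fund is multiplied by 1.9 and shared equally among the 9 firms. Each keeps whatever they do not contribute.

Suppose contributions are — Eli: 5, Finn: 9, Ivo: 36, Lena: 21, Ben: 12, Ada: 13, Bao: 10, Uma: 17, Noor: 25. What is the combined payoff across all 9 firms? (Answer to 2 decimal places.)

484.20 million dollars

Total contributed: 5 + 9 + 36 + 21 + 12 + 13 + 10 + 17 + 25 = 148; total kept: 9 × 39 − 148 = 203.
The joint research fund pays out 1.9 × 148 = 281.20 in aggregate.
Group total = 203 + 281.20 = 484.20.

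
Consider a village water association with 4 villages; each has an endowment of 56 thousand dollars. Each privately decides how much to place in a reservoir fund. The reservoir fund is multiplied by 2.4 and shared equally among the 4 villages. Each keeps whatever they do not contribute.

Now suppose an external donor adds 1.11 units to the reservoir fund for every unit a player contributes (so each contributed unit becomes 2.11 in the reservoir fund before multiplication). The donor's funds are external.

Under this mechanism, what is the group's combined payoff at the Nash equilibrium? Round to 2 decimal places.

With the mechanism, a contributed unit returns 2.4 × 2.11 / 4 = 1.2660 per unit of net cost to the contributor — now above 1 — so contributing fully is weakly dominant for every player.
At the Nash equilibrium everyone contributes 56. Group total payoff = 2.4 × 2.11 × 224 = 1134.34.

1134.34 thousand dollars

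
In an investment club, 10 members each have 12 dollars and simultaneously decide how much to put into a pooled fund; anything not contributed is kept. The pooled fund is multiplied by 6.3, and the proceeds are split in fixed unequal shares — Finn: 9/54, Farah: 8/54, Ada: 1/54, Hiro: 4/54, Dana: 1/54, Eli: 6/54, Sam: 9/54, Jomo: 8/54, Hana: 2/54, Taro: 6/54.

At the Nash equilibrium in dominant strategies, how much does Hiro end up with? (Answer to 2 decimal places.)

For player j, contributing a unit is worthwhile iff 6.3 × (j's share) ≥ 1, i.e. iff j's share is at least 0.1587.
The shares above 0.1587 belong to Finn and Sam, contributing 12 each; the remaining 8 contribute 0. Total contributed: 24.
Hiro keeps 12 and receives 6.3 × 24 × 4/54 = 11.20 from the pooled fund, for a payoff of 23.20.

23.20 dollars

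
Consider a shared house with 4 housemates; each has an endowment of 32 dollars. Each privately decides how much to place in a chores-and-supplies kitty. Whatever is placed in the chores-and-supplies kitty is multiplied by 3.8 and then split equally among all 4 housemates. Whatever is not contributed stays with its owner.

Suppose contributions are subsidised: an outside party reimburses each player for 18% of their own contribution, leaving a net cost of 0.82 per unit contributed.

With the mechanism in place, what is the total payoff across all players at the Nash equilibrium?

509.44 dollars

With the mechanism, a contributed unit returns (3.8/4) / 0.82 = 1.1585 per unit of net cost to the contributor — now above 1 — so contributing fully is weakly dominant for every player.
At the Nash equilibrium everyone contributes 32. Group total payoff = 4 × (32 × 0.18 + 3.8 × 32) = 509.44.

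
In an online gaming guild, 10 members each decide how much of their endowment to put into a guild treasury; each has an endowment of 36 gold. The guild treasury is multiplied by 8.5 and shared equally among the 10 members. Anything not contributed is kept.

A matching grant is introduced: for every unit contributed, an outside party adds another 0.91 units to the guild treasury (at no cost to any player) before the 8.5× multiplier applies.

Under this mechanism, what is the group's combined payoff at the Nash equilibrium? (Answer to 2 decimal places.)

The effective private return per unit is now 8.5 × 1.91 / 10 = 1.6235 > 1, so every player's dominant strategy flips to full contribution.
At the Nash equilibrium everyone contributes 36. Group total payoff = 8.5 × 1.91 × 360 = 5844.60.

5844.60 gold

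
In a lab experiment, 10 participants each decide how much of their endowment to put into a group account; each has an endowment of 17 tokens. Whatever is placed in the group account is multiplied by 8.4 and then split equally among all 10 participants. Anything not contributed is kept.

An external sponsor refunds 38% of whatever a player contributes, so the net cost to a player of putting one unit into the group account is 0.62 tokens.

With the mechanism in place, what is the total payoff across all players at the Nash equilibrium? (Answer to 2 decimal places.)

Under the mechanism each unit contributed yields (8.4/10) / 0.62 = 1.3548 back to its contributor per unit of net cost, which exceeds 1, making full contribution the dominant choice for everyone.
So the Nash equilibrium is full contribution by all 10; the group earns 10 × (17 × 0.38 + 8.4 × 17) = 1492.60.

1492.60 tokens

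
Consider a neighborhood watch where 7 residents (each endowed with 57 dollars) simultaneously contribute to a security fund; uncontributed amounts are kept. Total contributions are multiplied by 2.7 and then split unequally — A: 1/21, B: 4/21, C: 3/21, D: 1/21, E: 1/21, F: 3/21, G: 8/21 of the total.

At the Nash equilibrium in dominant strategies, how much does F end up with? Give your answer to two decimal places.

78.99 dollars

A player with share s gets back 2.7·s per unit contributed, so full contribution is dominant for anyone with s > 1/2.7 = 0.3704 and zero contribution is dominant for anyone below.
The only share above 0.3704 is G's 8/21, contributing 57; the remaining 6 contribute 0. Total contributed: 57.
F keeps 57 and receives 2.7 × 57 × 3/21 = 21.99 from the security fund, for a payoff of 78.99.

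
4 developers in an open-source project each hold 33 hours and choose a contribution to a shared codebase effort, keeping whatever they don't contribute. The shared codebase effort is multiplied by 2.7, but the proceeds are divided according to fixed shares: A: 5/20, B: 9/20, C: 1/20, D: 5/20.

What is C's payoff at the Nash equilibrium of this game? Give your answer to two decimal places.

37.46 hours

For player j, contributing a unit is worthwhile iff 2.7 × (j's share) ≥ 1, i.e. iff j's share is at least 0.3704.
Only B (9/20) clears that bar, contributing 33; the remaining 3 contribute 0. Total contributed: 33.
C keeps 33 and receives 2.7 × 33 × 1/20 = 4.46 from the shared codebase effort, for a payoff of 37.46.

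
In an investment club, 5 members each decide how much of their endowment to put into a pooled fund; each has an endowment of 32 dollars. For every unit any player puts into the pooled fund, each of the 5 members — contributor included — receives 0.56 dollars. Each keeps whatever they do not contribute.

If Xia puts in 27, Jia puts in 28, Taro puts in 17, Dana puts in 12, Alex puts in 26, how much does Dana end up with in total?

81.60 dollars

Total contributed: 27 + 28 + 17 + 12 + 26 = 110.
Each receives 0.56 × 110 = 61.60 from the pooled fund.
Dana keeps 32 − 12 = 20, so Dana's payoff is 20 + 61.60 = 81.60.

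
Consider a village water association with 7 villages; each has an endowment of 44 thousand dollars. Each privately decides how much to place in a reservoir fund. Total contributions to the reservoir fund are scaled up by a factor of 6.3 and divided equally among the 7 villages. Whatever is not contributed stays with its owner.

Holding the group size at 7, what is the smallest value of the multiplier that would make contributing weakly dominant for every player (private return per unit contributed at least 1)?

A contributed unit returns (multiplier)/7 to its contributor.
This reaches 1 exactly when the multiplier is 7.

7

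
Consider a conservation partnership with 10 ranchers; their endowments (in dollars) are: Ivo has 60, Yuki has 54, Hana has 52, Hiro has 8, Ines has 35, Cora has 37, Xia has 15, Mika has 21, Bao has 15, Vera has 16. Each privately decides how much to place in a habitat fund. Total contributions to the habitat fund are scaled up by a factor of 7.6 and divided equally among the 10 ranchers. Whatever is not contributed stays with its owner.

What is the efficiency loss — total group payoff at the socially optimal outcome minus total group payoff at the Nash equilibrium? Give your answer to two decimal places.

2065.80 dollars

The private return per contributed unit is 7.6/10 = 0.7600 < 1 for every player regardless of endowment, so the Nash equilibrium is zero contribution and the group total is Σ E_j = 60 + 54 + 52 + 8 + 35 + 37 + 15 + 21 + 15 + 16 = 313.
Each contributed unit returns 7.600 to the group, so the social optimum is full contribution by everyone: group total = 7.600 × 313 = 2378.80.
Efficiency loss = (7.600 − 1) × 313 = 2065.80.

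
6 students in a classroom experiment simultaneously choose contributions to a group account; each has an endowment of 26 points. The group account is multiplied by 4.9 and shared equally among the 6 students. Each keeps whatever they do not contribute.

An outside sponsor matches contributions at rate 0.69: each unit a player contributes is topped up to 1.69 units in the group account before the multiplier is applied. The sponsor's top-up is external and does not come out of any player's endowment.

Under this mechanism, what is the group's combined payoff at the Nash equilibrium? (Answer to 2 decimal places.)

1291.84 points

Under the mechanism each unit contributed yields 4.9 × 1.69 / 6 = 1.3802 back to its contributor per unit of net cost, which exceeds 1, making full contribution the dominant choice for everyone.
At the Nash equilibrium everyone contributes 26. Group total payoff = 4.9 × 1.69 × 156 = 1291.84.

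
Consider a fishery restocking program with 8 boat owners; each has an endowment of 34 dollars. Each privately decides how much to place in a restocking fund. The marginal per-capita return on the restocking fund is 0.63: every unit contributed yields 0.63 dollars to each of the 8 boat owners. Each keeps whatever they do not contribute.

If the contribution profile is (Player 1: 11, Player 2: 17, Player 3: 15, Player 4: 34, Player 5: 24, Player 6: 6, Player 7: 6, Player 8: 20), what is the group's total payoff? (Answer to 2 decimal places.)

Total contributed: 11 + 17 + 15 + 34 + 24 + 6 + 6 + 20 = 133; total kept: 8 × 34 − 133 = 139.
The restocking fund pays out 0.63 × 8 × 133 = 670.32 in aggregate.
Group total = 139 + 670.32 = 809.32.

809.32 dollars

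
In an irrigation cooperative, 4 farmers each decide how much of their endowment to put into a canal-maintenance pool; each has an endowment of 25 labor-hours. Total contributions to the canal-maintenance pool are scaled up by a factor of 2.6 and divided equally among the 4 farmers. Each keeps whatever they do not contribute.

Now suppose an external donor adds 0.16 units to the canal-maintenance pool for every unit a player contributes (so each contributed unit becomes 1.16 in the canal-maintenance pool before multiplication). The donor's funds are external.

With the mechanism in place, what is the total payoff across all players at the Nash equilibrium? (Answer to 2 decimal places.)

The effective private return is 2.6 × 1.16 / 4 = 0.7540, which is still under 1, so the mechanism doesn't change anyone's dominant strategy: zero contribution.
Everyone keeps their endowment and the group total is 4 × 25 = 100.

100.00 labor-hours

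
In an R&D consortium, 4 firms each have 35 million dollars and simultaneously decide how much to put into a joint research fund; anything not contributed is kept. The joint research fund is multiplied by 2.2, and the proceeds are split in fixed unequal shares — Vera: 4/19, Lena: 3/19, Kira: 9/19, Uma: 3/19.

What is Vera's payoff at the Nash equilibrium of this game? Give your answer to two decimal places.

51.21 million dollars

A player with share s gets back 2.2·s per unit contributed, so full contribution is dominant for anyone with s > 1/2.2 = 0.4545 and zero contribution is dominant for anyone below.
The only share above 0.4545 is Kira's 9/19, contributing 35; the remaining 3 contribute 0. Total contributed: 35.
Vera keeps 35 and receives 2.2 × 35 × 4/19 = 16.21 from the joint research fund, for a payoff of 51.21.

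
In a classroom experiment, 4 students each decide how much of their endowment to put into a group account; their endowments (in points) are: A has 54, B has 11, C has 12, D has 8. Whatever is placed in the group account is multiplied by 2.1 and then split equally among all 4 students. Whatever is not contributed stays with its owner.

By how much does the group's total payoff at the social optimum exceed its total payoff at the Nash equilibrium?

93.50 points

The private return per contributed unit is 2.1/4 = 0.5250 < 1 for every player regardless of endowment, so the Nash equilibrium is zero contribution and the group total is Σ E_j = 54 + 11 + 12 + 8 = 85.
Each contributed unit returns 2.100 to the group, so the social optimum is full contribution by everyone: group total = 2.100 × 85 = 178.50.
Efficiency loss = (2.100 − 1) × 85 = 93.50.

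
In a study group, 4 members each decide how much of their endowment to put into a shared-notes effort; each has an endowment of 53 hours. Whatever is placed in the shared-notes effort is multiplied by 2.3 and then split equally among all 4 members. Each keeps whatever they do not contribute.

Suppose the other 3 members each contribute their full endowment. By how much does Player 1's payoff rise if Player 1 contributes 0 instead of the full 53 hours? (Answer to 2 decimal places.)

22.53 hours

Switching from a contribution of 53 to 0 lets Player 1 keep an extra 53 hours, but lowers the shared-notes effort by 53, which costs Player 1 their own share of that drop: 2.3/4 × 53 = 30.47.
Net gain = 53 − 30.47 = 22.53. The private return per contributed unit (0.5750) is below 1, so free-riding is indeed the best response regardless of what the others do.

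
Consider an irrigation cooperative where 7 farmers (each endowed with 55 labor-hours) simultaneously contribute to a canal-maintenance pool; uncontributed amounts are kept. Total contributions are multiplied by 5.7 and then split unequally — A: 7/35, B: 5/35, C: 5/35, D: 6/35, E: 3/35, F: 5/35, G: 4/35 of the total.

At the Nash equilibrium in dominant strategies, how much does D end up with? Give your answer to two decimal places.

108.74 labor-hours

A player with share s gets back 5.7·s per unit contributed, so full contribution is dominant for anyone with s > 1/5.7 = 0.1754 and zero contribution is dominant for anyone below.
Only A (7/35) clears that bar, contributing 55; the remaining 6 contribute 0. Total contributed: 55.
D keeps 55 and receives 5.7 × 55 × 6/35 = 53.74 from the canal-maintenance pool, for a payoff of 108.74.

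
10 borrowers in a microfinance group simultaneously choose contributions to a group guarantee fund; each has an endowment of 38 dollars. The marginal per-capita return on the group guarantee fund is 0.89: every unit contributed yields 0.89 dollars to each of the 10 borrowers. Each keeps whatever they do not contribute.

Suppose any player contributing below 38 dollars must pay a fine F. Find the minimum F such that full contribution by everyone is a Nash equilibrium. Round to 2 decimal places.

4.18 dollars

Given the others contribute fully, the best deviation is to contribute 0 (any partial contribution still incurs the fine and gives up units whose private return 0.89 is below 1).
Deviating from 38 to 0 saves 38 dollars but forfeits the deviator's share of the drop in the group guarantee fund: 0.89 × 38 = 33.82.
So the deviation gain is 38 − 33.82 = 4.18, and the fine must be at least 4.18 dollars to wipe it out.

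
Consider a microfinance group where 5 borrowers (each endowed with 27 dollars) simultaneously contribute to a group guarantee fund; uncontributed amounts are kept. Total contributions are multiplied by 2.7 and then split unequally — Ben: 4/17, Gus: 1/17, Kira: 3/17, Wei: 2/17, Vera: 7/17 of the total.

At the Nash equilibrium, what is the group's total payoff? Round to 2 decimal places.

180.90 dollars

A player with share s gets back 2.7·s per unit contributed, so full contribution is dominant for anyone with s > 1/2.7 = 0.3704 and zero contribution is dominant for anyone below.
Only Vera (7/17) clears that bar, contributing 27; the remaining 4 contribute 0. Total contributed: 27.
The group guarantee fund pays out 2.7 × 27 = 72.90 in total (split across the unequal shares, but the aggregate is all that matters for the group sum).
The 4 free-riders keep 27 each, adding 108. Group total = 108 + 72.90 = 180.90.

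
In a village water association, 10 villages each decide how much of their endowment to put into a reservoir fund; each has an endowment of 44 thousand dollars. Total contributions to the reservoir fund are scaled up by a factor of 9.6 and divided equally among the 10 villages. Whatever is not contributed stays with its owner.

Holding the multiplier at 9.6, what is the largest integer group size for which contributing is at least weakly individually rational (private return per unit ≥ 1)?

9

Private return per unit is 9.6/(group size), which is ≥ 1 whenever the group size is ≤ 9.6.
The largest such integer is 9.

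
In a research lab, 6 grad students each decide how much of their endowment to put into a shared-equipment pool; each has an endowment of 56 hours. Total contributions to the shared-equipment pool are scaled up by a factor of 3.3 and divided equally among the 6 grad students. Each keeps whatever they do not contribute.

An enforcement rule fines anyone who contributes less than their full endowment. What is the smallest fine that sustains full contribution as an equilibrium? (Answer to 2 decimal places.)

25.20 hours

Given the others contribute fully, the best deviation is to contribute 0 (any partial contribution still incurs the fine and gives up units whose private return 0.5500 is below 1).
Deviating from 56 to 0 saves 56 hours but forfeits the deviator's share of the drop in the shared-equipment pool: 3.3/6 × 56 = 30.80.
So the deviation gain is 56 − 30.80 = 25.20, and the fine must be at least 25.20 hours to wipe it out.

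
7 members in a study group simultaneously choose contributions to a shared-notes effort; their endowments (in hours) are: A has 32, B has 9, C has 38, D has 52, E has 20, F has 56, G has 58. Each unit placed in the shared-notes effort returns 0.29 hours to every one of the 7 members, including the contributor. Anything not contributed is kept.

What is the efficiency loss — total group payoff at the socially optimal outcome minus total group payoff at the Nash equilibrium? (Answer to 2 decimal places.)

The private return per contributed unit is 0.29 < 1 for everyone, so the Nash equilibrium is zero contribution and the group total is Σ E_j = 32 + 9 + 38 + 52 + 20 + 56 + 58 = 265.
Each contributed unit returns 2.030 to the group, so the social optimum is full contribution by everyone: group total = 2.030 × 265 = 537.95.
Efficiency loss = (2.030 − 1) × 265 = 272.95.

272.95 hours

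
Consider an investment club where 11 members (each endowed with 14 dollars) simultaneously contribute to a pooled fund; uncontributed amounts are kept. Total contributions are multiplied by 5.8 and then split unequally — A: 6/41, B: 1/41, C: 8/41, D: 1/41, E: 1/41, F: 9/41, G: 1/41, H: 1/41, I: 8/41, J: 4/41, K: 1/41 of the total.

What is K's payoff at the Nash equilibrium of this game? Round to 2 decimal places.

19.94 dollars

Each unit j contributes comes back to j as 5.8 × (j's share), so j prefers to contribute only if that share exceeds 1/5.8 = 0.1724; otherwise keeping the unit dominates.
C, F and I clear that bar, contributing 14 each; the remaining 8 contribute 0. Total contributed: 42.
K keeps 14 and receives 5.8 × 42 × 1/41 = 5.94 from the pooled fund, for a payoff of 19.94.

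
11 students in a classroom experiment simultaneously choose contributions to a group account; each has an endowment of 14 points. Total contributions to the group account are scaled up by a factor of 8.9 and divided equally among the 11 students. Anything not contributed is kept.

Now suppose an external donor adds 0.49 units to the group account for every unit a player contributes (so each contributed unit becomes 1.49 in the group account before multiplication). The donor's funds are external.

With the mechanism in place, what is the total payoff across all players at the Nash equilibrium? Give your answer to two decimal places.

2042.19 points

Under the mechanism each unit contributed yields 8.9 × 1.49 / 11 = 1.2055 back to its contributor per unit of net cost, which exceeds 1, making full contribution the dominant choice for everyone.
At the Nash equilibrium everyone contributes 14. Group total payoff = 8.9 × 1.49 × 154 = 2042.19.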